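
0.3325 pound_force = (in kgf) 0.1508. Check: 1 pound_force = 4.4482216 N, so 0.3325 pound_force = 0.3325 * 4.4482216 = 1.4790337 N. 1 kgf = 9.80665 N, so 1.4790337 N = 1.4790337 / 9.80665 = 0.15081946 kgf ≈ 0.1508 kgf (4 s.f.).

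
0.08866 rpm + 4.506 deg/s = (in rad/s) 0.08793. Check: 1 rpm = 0.10471976 rad/s, so 0.08866 rpm = 0.08866 * 0.10471976 = 0.0092844535 rad/s. 1 deg/s = 0.017453293 rad/s, so 4.506 deg/s = 4.506 * 0.017453293 = 0.078644536 rad/s. Sum: 0.0092844535 + 0.078644536 = 0.08792899 rad/s. Result: 0.08792899 rad/s ≈ 0.08793 rad/s (4 s.f.).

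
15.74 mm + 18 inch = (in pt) 1 mm = 0.001 m, so 15.74 mm = 15.74 * 0.001 = 0.01574 m. 1 inch = 0.0254 m, so 18 inch = 18 * 0.0254 = 0.4572 m. Sum: 0.01574 + 0.4572 = 0.47294 m. 1 pt = 0.00035277778 m, so 0.47294 m = 0.47294 / 0.00035277778 = 1340.6173 pt ≈ 1341 pt (4 s.f.). Final answer: 1341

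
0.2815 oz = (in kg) 1 oz = 0.028349523 kg, so 0.2815 oz = 0.2815 * 0.028349523 = 0.0079803908 kg. Result: 0.0079803908 kg ≈ 0.00798 kg (4 s.f.). Final answer: 0.00798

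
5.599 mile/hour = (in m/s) 1 mile/hour = 0.44704 m/s, so 5.599 mile/hour = 5.599 * 0.44704 = 2.502977 m/s. Result: 2.502977 m/s ≈ 2.503 m/s (4 s.f.). Final answer: 2.503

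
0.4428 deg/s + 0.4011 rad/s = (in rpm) 3.904. Check: 1 deg/s = 0.017453293 rad/s, so 0.4428 deg/s = 0.4428 * 0.017453293 = 0.0077283179 rad/s. 0.4011 rad/s is already in rad/s. Sum: 0.0077283179 + 0.4011 = 0.40882832 rad/s. 1 rpm = 0.10471976 rad/s, so 0.40882832 rad/s = 0.40882832 / 0.10471976 = 3.9040229 rpm ≈ 3.904 rpm (4 s.f.).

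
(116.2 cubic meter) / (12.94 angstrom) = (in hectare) 116.2 cubic meter = 116.2 m^3. 1 angstrom = 1e-10 m, so 12.94 angstrom = 12.94 * 1e-10 = 1.294e-09 m. Combine: 116.2 m^3 / 1.294e-09 m = 8.9799073e+10 m^2. 1 hectare = 10000 m^2, so 8.9799073e+10 m^2 = 8.9799073e+10 / 10000 = 8979907.3 hectare ≈ 8.98e+06 hectare (4 s.f.). Final answer: 8.98e+06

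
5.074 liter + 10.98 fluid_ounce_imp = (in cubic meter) 1 liter = 0.001 m^3, so 5.074 liter = 5.074 * 0.001 = 0.005074 m^3. 1 fluid_ounce_imp = 2.8413063e-05 m^3, so 10.98 fluid_ounce_imp = 10.98 * 2.8413063e-05 = 0.00031197543 m^3. Sum: 0.005074 + 0.00031197543 = 0.0053859754 m^3. 0.0053859754 m^3 = 0.0053859754 cubic meter ≈ 0.005386 cubic meter (4 s.f.). Final answer: 0.005386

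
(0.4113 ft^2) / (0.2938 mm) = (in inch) 5120. Check: 1 ft^2 = 0.09290304 m^2, so 0.4113 ft^2 = 0.4113 * 0.09290304 = 0.03821102 m^2. 1 mm = 0.001 m, so 0.2938 mm = 0.2938 * 0.001 = 0.0002938 m. Combine: 0.03821102 m^2 / 0.0002938 m = 130.05793 m. 1 inch = 0.0254 m, so 130.05793 m = 130.05793 / 0.0254 = 5120.391 inch ≈ 5120 inch (4 s.f.).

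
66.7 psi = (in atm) 4.539. Check: 1 psi = 6894.7573 Pa, so 66.7 psi = 66.7 * 6894.7573 = 459880.31 Pa. 1 atm = 101325 Pa, so 459880.31 Pa = 459880.31 / 101325 = 4.5386658 atm ≈ 4.539 atm (4 s.f.).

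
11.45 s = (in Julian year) 3.628e-07. Check: 1 Julian year = 31557600 s, so 11.45 s = 11.45 / 31557600 = 3.6282861e-07 Julian year ≈ 3.628e-07 Julian year (4 s.f.).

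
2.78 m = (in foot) 9.121. Check: 1 foot = 0.3048 m, so 2.78 m = 2.78 / 0.3048 = 9.1207349 foot ≈ 9.121 foot (4 s.f.).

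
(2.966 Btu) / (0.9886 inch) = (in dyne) 1 Btu = 1055.0559 J, so 2.966 Btu = 2.966 * 1055.0559 = 3129.2957 J. 1 inch = 0.0254 m, so 0.9886 inch = 0.9886 * 0.0254 = 0.02511044 m. Combine: 3129.2957 J / 0.02511044 m = 124621.3 N. 1 dyne = 1e-05 N, so 124621.3 N = 124621.3 / 1e-05 = 1.246213e+10 dyne ≈ 1.246e+10 dyne (4 s.f.). Final answer: 1.246e+10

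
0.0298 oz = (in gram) 1 oz = 0.028349523 kg, so 0.0298 oz = 0.0298 * 0.028349523 = 0.00084481579 kg. 1 gram = 0.001 kg, so 0.00084481579 kg = 0.00084481579 / 0.001 = 0.84481579 gram ≈ 0.8448 gram (4 s.f.). Final answer: 0.8448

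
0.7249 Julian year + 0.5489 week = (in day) 1 Julian year = 31557600 s, so 0.7249 Julian year = 0.7249 * 31557600 = 22876104 s. 1 week = 604800 s, so 0.5489 week = 0.5489 * 604800 = 331974.72 s. Sum: 22876104 + 331974.72 = 23208079 s. 1 day = 86400 s, so 23208079 s = 23208079 / 86400 = 268.61202 day ≈ 268.6 day (4 s.f.). Final answer: 268.6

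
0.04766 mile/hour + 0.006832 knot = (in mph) 0.05552. Check: 1 mile/hour = 0.44704 m/s, so 0.04766 mile/hour = 0.04766 * 0.44704 = 0.021305926 m/s. 1 knot = 0.51444444 m/s, so 0.006832 knot = 0.006832 * 0.51444444 = 0.0035146844 m/s. Sum: 0.021305926 + 0.0035146844 = 0.024820611 m/s. 1 mph = 0.44704 m/s, so 0.024820611 m/s = 0.024820611 / 0.44704 = 0.055522125 mph ≈ 0.05552 mph (4 s.f.).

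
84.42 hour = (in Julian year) 1 hour = 3600 s, so 84.42 hour = 84.42 * 3600 = 303912 s. 1 Julian year = 31557600 s, so 303912 s = 303912 / 31557600 = 0.0096303901 Julian year ≈ 0.00963 Julian year (4 s.f.). Final answer: 0.00963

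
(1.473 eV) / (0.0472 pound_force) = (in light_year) 1 eV = 1.6021766e-19 J, so 1.473 eV = 1.473 * 1.6021766e-19 = 2.3600062e-19 J. 1 pound_force = 4.4482216 N, so 0.0472 pound_force = 0.0472 * 4.4482216 = 0.20995606 N. Combine: 2.3600062e-19 J / 0.20995606 N = 1.1240477e-18 m. 1 light_year = 9.4607305e+15 m, so 1.1240477e-18 m = 1.1240477e-18 / 9.4607305e+15 = 1.1881193e-34 light_year ≈ 1.188e-34 light_year (4 s.f.). Final answer: 1.188e-34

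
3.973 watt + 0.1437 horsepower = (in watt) 3.973 watt = 3.973 W. 1 horsepower = 745.69987 W, so 0.1437 horsepower = 0.1437 * 745.69987 = 107.15707 W. Sum: 3.973 + 107.15707 = 111.13007 W. 111.13007 W = 111.13007 watt ≈ 111.1 watt (4 s.f.). Final answer: 111.1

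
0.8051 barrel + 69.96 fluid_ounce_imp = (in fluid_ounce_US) 4395. Check: 1 barrel = 0.15898729 m^3, so 0.8051 barrel = 0.8051 * 0.15898729 = 0.12800067 m^3. 1 fluid_ounce_imp = 2.8413063e-05 m^3, so 69.96 fluid_ounce_imp = 69.96 * 2.8413063e-05 = 0.0019877779 m^3. Sum: 0.12800067 + 0.0019877779 = 0.12998845 m^3. 1 fluid_ounce_US = 2.957353e-05 m^3, so 0.12998845 m^3 = 0.12998845 / 2.957353e-05 = 4395.4324 fluid_ounce_US ≈ 4395 fluid_ounce_US (4 s.f.).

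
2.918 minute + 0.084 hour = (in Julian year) 1 minute = 60 s, so 2.918 minute = 2.918 * 60 = 175.08 s. 1 hour = 3600 s, so 0.084 hour = 0.084 * 3600 = 302.4 s. Sum: 175.08 + 302.4 = 477.48 s. 1 Julian year = 31557600 s, so 477.48 s = 477.48 / 31557600 = 1.5130428e-05 Julian year ≈ 1.513e-05 Julian year (4 s.f.). Final answer: 1.513e-05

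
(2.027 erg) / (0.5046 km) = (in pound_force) 1 erg = 1e-07 J, so 2.027 erg = 2.027 * 1e-07 = 2.027e-07 J. 1 km = 1000 m, so 0.5046 km = 0.5046 * 1000 = 504.6 m. Combine: 2.027e-07 J / 504.6 m = 4.0170432e-10 N. 1 pound_force = 4.4482216 N, so 4.0170432e-10 N = 4.0170432e-10 / 4.4482216 = 9.0306724e-11 pound_force ≈ 9.031e-11 pound_force (4 s.f.). Final answer: 9.031e-11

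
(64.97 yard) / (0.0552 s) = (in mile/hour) 2407. Check: 1 yard = 0.9144 m, so 64.97 yard = 64.97 * 0.9144 = 59.408568 m. 0.0552 s is already in s. Combine: 59.408568 m / 0.0552 s = 1076.2422 m/s. 1 mile/hour = 0.44704 m/s, so 1076.2422 m/s = 1076.2422 / 0.44704 = 2407.4852 mile/hour ≈ 2407 mile/hour (4 s.f.).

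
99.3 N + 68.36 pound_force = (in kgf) 99.3 N is already in N. 1 pound_force = 4.4482216 N, so 68.36 pound_force = 68.36 * 4.4482216 = 304.08043 N. Sum: 99.3 + 304.08043 = 403.38043 N. 1 kgf = 9.80665 N, so 403.38043 N = 403.38043 / 9.80665 = 41.133356 kgf ≈ 41.13 kgf (4 s.f.). Final answer: 41.13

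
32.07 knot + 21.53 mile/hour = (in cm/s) 2612. Check: 1 knot = 0.51444444 m/s, so 32.07 knot = 32.07 * 0.51444444 = 16.498233 m/s. 1 mile/hour = 0.44704 m/s, so 21.53 mile/hour = 21.53 * 0.44704 = 9.6247712 m/s. Sum: 16.498233 + 9.6247712 = 26.123005 m/s. 1 cm/s = 0.01 m/s, so 26.123005 m/s = 26.123005 / 0.01 = 2612.3005 cm/s ≈ 2612 cm/s (4 s.f.).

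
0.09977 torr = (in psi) 0.001929. Check: 1 torr = 133.32237 Pa, so 0.09977 torr = 0.09977 * 133.32237 = 13.301573 Pa. 1 psi = 6894.7573 Pa, so 13.301573 Pa = 13.301573 / 6894.7573 = 0.00192923 psi ≈ 0.001929 psi (4 s.f.).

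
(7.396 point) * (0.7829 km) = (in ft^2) 1 point = 0.00035277778 m, so 7.396 point = 7.396 * 0.00035277778 = 0.0026091444 m. 1 km = 1000 m, so 0.7829 km = 0.7829 * 1000 = 782.9 m. Combine: 0.0026091444 m * 782.9 m = 2.0426992 m^2. 1 ft^2 = 0.09290304 m^2, so 2.0426992 m^2 = 2.0426992 / 0.09290304 = 21.987431 ft^2 ≈ 21.99 ft^2 (4 s.f.). Final answer: 21.99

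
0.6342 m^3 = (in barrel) 3.989. Check: 1 barrel = 0.15898729 m^3, so 0.6342 m^3 = 0.6342 / 0.15898729 = 3.988998 barrel ≈ 3.989 barrel (4 s.f.).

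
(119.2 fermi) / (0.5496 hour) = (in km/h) 2.169e-16. Check: 1 fermi = 1e-15 m, so 119.2 fermi = 119.2 * 1e-15 = 1.192e-13 m. 1 hour = 3600 s, so 0.5496 hour = 0.5496 * 3600 = 1978.56 s. Combine: 1.192e-13 m / 1978.56 s = 6.0245835e-17 m/s. 1 km/h = 0.27777778 m/s, so 6.0245835e-17 m/s = 6.0245835e-17 / 0.27777778 = 2.1688501e-16 km/h ≈ 2.169e-16 km/h (4 s.f.).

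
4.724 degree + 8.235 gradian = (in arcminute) 1 degree = 0.017453293 rad, so 4.724 degree = 4.724 * 0.017453293 = 0.082449354 rad. 1 gradian = 0.015707963 rad, so 8.235 gradian = 8.235 * 0.015707963 = 0.12935508 rad. Sum: 0.082449354 + 0.12935508 = 0.21180443 rad. 1 arcminute = 0.00029088821 rad, so 0.21180443 rad = 0.21180443 / 0.00029088821 = 728.13 arcminute ≈ 728.1 arcminute (4 s.f.). Final answer: 728.1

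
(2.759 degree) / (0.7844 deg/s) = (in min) 1 degree = 0.017453293 rad, so 2.759 degree = 2.759 * 0.017453293 = 0.048153634 rad. 1 deg/s = 0.017453293 rad/s, so 0.7844 deg/s = 0.7844 * 0.017453293 = 0.013690363 rad/s. Combine: 0.048153634 rad / 0.013690363 rad/s = 3.5173381 s. 1 min = 60 s, so 3.5173381 s = 3.5173381 / 60 = 0.058622302 min ≈ 0.05862 min (4 s.f.). Final answer: 0.05862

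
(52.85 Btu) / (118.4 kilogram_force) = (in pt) 1 Btu = 1055.0559 J, so 52.85 Btu = 52.85 * 1055.0559 = 55759.702 J. 1 kilogram_force = 9.80665 N, so 118.4 kilogram_force = 118.4 * 9.80665 = 1161.1074 N. Combine: 55759.702 J / 1161.1074 N = 48.022865 m. 1 pt = 0.00035277778 m, so 48.022865 m = 48.022865 / 0.00035277778 = 136127.81 pt ≈ 1.361e+05 pt (4 s.f.). Final answer: 1.361e+05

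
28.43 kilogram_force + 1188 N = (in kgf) 149.6. Check: 1 kilogram_force = 9.80665 N, so 28.43 kilogram_force = 28.43 * 9.80665 = 278.80306 N. 1188 N is already in N. Sum: 278.80306 + 1188 = 1466.8031 N. 1 kgf = 9.80665 N, so 1466.8031 N = 1466.8031 / 9.80665 = 149.57229 kgf ≈ 149.6 kgf (4 s.f.).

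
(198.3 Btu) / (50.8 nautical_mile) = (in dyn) 2.224e+05. Check: 1 Btu = 1055.0559 J, so 198.3 Btu = 198.3 * 1055.0559 = 209217.58 J. 1 nautical_mile = 1852 m, so 50.8 nautical_mile = 50.8 * 1852 = 94081.6 m. Combine: 209217.58 J / 94081.6 m = 2.2237885 N. 1 dyn = 1e-05 N, so 2.2237885 N = 2.2237885 / 1e-05 = 222378.85 dyn ≈ 2.224e+05 dyn (4 s.f.).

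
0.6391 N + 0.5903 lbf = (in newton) 3.265. Check: 0.6391 N is already in N. 1 lbf = 4.4482216 N, so 0.5903 lbf = 0.5903 * 4.4482216 = 2.6257852 N. Sum: 0.6391 + 2.6257852 = 3.2648852 N. 3.2648852 N = 3.2648852 newton ≈ 3.265 newton (4 s.f.).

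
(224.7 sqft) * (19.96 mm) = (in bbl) 1 sqft = 0.09290304 m^2, so 224.7 sqft = 224.7 * 0.09290304 = 20.875313 m^2. 1 mm = 0.001 m, so 19.96 mm = 19.96 * 0.001 = 0.01996 m. Combine: 20.875313 m^2 * 0.01996 m = 0.41667125 m^3. 1 bbl = 0.15898729 m^3, so 0.41667125 m^3 = 0.41667125 / 0.15898729 = 2.6207833 bbl ≈ 2.621 bbl (4 s.f.). Final answer: 2.621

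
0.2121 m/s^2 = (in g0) 0.02163. Check: 1 g0 = 9.80665 m/s^2, so 0.2121 m/s^2 = 0.2121 / 9.80665 = 0.021628181 g0 ≈ 0.02163 g0 (4 s.f.).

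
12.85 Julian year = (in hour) 1 Julian year = 31557600 s, so 12.85 Julian year = 12.85 * 31557600 = 4.0551516e+08 s. 1 hour = 3600 s, so 4.0551516e+08 s = 4.0551516e+08 / 3600 = 112643.1 hour ≈ 1.126e+05 hour (4 s.f.). Final answer: 1.126e+05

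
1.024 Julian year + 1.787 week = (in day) 1 Julian year = 31557600 s, so 1.024 Julian year = 1.024 * 31557600 = 32314982 s. 1 week = 604800 s, so 1.787 week = 1.787 * 604800 = 1080777.6 s. Sum: 32314982 + 1080777.6 = 33395760 s. 1 day = 86400 s, so 33395760 s = 33395760 / 86400 = 386.525 day ≈ 386.5 day (4 s.f.). Final answer: 386.5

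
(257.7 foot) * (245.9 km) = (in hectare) 1931. Check: 1 foot = 0.3048 m, so 257.7 foot = 257.7 * 0.3048 = 78.54696 m. 1 km = 1000 m, so 245.9 km = 245.9 * 1000 = 245900 m. Combine: 78.54696 m * 245900 m = 19314697 m^2. 1 hectare = 10000 m^2, so 19314697 m^2 = 19314697 / 10000 = 1931.4697 hectare ≈ 1931 hectare (4 s.f.).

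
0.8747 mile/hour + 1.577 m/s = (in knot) 1 mile/hour = 0.44704 m/s, so 0.8747 mile/hour = 0.8747 * 0.44704 = 0.39102589 m/s. 1.577 m/s is already in m/s. Sum: 0.39102589 + 1.577 = 1.9680259 m/s. 1 knot = 0.51444444 m/s, so 1.9680259 m/s = 1.9680259 / 0.51444444 = 3.8255363 knot ≈ 3.826 knot (4 s.f.). Final answer: 3.826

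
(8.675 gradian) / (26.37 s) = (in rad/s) 1 gradian = 0.015707963 rad, so 8.675 gradian = 8.675 * 0.015707963 = 0.13626658 rad. 26.37 s is already in s. Combine: 0.13626658 rad / 26.37 s = 0.0051674851 rad/s. Result: 0.0051674851 rad/s ≈ 0.005167 rad/s (4 s.f.). Final answer: 0.005167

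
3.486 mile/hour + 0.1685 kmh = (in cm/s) 1 mile/hour = 0.44704 m/s, so 3.486 mile/hour = 3.486 * 0.44704 = 1.5583814 m/s. 1 kmh = 0.27777778 m/s, so 0.1685 kmh = 0.1685 * 0.27777778 = 0.046805556 m/s. Sum: 1.5583814 + 0.046805556 = 1.605187 m/s. 1 cm/s = 0.01 m/s, so 1.605187 m/s = 1.605187 / 0.01 = 160.5187 cm/s ≈ 160.5 cm/s (4 s.f.). Final answer: 160.5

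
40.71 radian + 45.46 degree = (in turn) 40.71 radian = 40.71 rad. 1 degree = 0.017453293 rad, so 45.46 degree = 45.46 * 0.017453293 = 0.79342668 rad. Sum: 40.71 + 0.79342668 = 41.503427 rad. 1 turn = 6.2831853 rad, so 41.503427 rad = 41.503427 / 6.2831853 = 6.6054755 turn ≈ 6.605 turn (4 s.f.). Final answer: 6.605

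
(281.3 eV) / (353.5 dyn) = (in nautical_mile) 1 eV = 1.6021766e-19 J, so 281.3 eV = 281.3 * 1.6021766e-19 = 4.5069229e-17 J. 1 dyn = 1e-05 N, so 353.5 dyn = 353.5 * 1e-05 = 0.003535 N. Combine: 4.5069229e-17 J / 0.003535 N = 1.2749428e-14 m. 1 nautical_mile = 1852 m, so 1.2749428e-14 m = 1.2749428e-14 / 1852 = 6.8841405e-18 nautical_mile ≈ 6.884e-18 nautical_mile (4 s.f.). Final answer: 6.884e-18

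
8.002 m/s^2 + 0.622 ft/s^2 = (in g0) 8.002 m/s^2 is already in m/s^2. 1 ft/s^2 = 0.3048 m/s^2, so 0.622 ft/s^2 = 0.622 * 0.3048 = 0.1895856 m/s^2. Sum: 8.002 + 0.1895856 = 8.1915856 m/s^2. 1 g0 = 9.80665 m/s^2, so 8.1915856 m/s^2 = 8.1915856 / 9.80665 = 0.83530926 g0 ≈ 0.8353 g0 (4 s.f.). Final answer: 0.8353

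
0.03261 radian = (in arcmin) 0.03261 radian = 0.03261 rad. 1 arcmin = 0.00029088821 rad, so 0.03261 rad = 0.03261 / 0.00029088821 = 112.10492 arcmin ≈ 112.1 arcmin (4 s.f.). Final answer: 112.1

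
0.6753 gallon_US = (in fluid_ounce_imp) 1 gallon_US = 0.0037854118 m^3, so 0.6753 gallon_US = 0.6753 * 0.0037854118 = 0.0025562886 m^3. 1 fluid_ounce_imp = 2.8413063e-05 m^3, so 0.0025562886 m^3 = 0.0025562886 / 2.8413063e-05 = 89.96878 fluid_ounce_imp ≈ 89.97 fluid_ounce_imp (4 s.f.). Final answer: 89.97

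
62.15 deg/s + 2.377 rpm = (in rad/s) 1 deg/s = 0.017453293 rad/s, so 62.15 deg/s = 62.15 * 0.017453293 = 1.0847221 rad/s. 1 rpm = 0.10471976 rad/s, so 2.377 rpm = 2.377 * 0.10471976 = 0.24891886 rad/s. Sum: 1.0847221 + 0.24891886 = 1.333641 rad/s. Result: 1.333641 rad/s ≈ 1.334 rad/s (4 s.f.). Final answer: 1.334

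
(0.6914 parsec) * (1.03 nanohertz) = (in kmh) 1 parsec = 3.0856776e+16 m, so 0.6914 parsec = 0.6914 * 3.0856776e+16 = 2.1334375e+16 m. 1 nanohertz = 1e-09 Hz, so 1.03 nanohertz = 1.03 * 1e-09 = 1.03e-09 Hz. Combine: 2.1334375e+16 m * 1.03e-09 Hz = 21974406 m/s. 1 kmh = 0.27777778 m/s, so 21974406 m/s = 21974406 / 0.27777778 = 79107862 kmh ≈ 7.911e+07 kmh (4 s.f.). Final answer: 7.911e+07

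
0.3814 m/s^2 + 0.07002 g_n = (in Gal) 106.8. Check: 0.3814 m/s^2 is already in m/s^2. 1 g_n = 9.80665 m/s^2, so 0.07002 g_n = 0.07002 * 9.80665 = 0.68666163 m/s^2. Sum: 0.3814 + 0.68666163 = 1.0680616 m/s^2. 1 Gal = 0.01 m/s^2, so 1.0680616 m/s^2 = 1.0680616 / 0.01 = 106.80616 Gal ≈ 106.8 Gal (4 s.f.).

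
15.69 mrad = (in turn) 0.002497. Check: 1 mrad = 0.001 rad, so 15.69 mrad = 15.69 * 0.001 = 0.01569 rad. 1 turn = 6.2831853 rad, so 0.01569 rad = 0.01569 / 6.2831853 = 0.0024971411 turn ≈ 0.002497 turn (4 s.f.).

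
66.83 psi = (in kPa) 460.8. Check: 1 psi = 6894.7573 Pa, so 66.83 psi = 66.83 * 6894.7573 = 460776.63 Pa. 1 kPa = 1000 Pa, so 460776.63 Pa = 460776.63 / 1000 = 460.77663 kPa ≈ 460.8 kPa (4 s.f.).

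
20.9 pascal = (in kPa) 0.0209. Check: 20.9 pascal = 20.9 Pa. 1 kPa = 1000 Pa, so 20.9 Pa = 20.9 / 1000 = 0.0209 kPa.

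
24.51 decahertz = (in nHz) 1 decahertz = 10 Hz, so 24.51 decahertz = 24.51 * 10 = 245.1 Hz. 1 nHz = 1e-09 Hz, so 245.1 Hz = 245.1 / 1e-09 = 2.451e+11 nHz. Final answer: 2.451e+11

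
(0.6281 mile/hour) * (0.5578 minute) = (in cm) 939.7. Check: 1 mile/hour = 0.44704 m/s, so 0.6281 mile/hour = 0.6281 * 0.44704 = 0.28078582 m/s. 1 minute = 60 s, so 0.5578 minute = 0.5578 * 60 = 33.468 s. Combine: 0.28078582 m/s * 33.468 s = 9.39734 m. 1 cm = 0.01 m, so 9.39734 m = 9.39734 / 0.01 = 939.734 cm ≈ 939.7 cm (4 s.f.).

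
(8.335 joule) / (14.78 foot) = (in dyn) 8.335 joule = 8.335 J. 1 foot = 0.3048 m, so 14.78 foot = 14.78 * 0.3048 = 4.504944 m. Combine: 8.335 J / 4.504944 m = 1.8501895 N. 1 dyn = 1e-05 N, so 1.8501895 N = 1.8501895 / 1e-05 = 185018.95 dyn ≈ 1.85e+05 dyn (4 s.f.). Final answer: 1.85e+05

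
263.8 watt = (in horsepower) 0.3538. Check: 263.8 watt = 263.8 W. 1 horsepower = 745.69987 W, so 263.8 W = 263.8 / 745.69987 = 0.35376163 horsepower ≈ 0.3538 horsepower (4 s.f.).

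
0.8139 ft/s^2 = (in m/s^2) 0.2481. Check: 1 ft/s^2 = 0.3048 m/s^2, so 0.8139 ft/s^2 = 0.8139 * 0.3048 = 0.24807672 m/s^2. Result: 0.24807672 m/s^2 ≈ 0.2481 m/s^2 (4 s.f.).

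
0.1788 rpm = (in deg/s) 1.073. Check: 1 rpm = 0.10471976 rad/s, so 0.1788 rpm = 0.1788 * 0.10471976 = 0.018723892 rad/s. 1 deg/s = 0.017453293 rad/s, so 0.018723892 rad/s = 0.018723892 / 0.017453293 = 1.0728 deg/s ≈ 1.073 deg/s (4 s.f.).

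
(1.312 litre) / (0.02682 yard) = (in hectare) 5.35e-06. Check: 1 litre = 0.001 m^3, so 1.312 litre = 1.312 * 0.001 = 0.001312 m^3. 1 yard = 0.9144 m, so 0.02682 yard = 0.02682 * 0.9144 = 0.024524208 m. Combine: 0.001312 m^3 / 0.024524208 m = 0.05349816 m^2. 1 hectare = 10000 m^2, so 0.05349816 m^2 = 0.05349816 / 10000 = 5.349816e-06 hectare ≈ 5.35e-06 hectare (4 s.f.).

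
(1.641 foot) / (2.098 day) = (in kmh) 1 foot = 0.3048 m, so 1.641 foot = 1.641 * 0.3048 = 0.5001768 m. 1 day = 86400 s, so 2.098 day = 2.098 * 86400 = 181267.2 s. Combine: 0.5001768 m / 181267.2 s = 2.7593343e-06 m/s. 1 kmh = 0.27777778 m/s, so 2.7593343e-06 m/s = 2.7593343e-06 / 0.27777778 = 9.9336034e-06 kmh ≈ 9.934e-06 kmh (4 s.f.). Final answer: 9.934e-06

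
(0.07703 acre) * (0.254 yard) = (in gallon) 1.913e+04. Check: 1 acre = 4046.8564 m^2, so 0.07703 acre = 0.07703 * 4046.8564 = 311.72935 m^2. 1 yard = 0.9144 m, so 0.254 yard = 0.254 * 0.9144 = 0.2322576 m. Combine: 311.72935 m^2 * 0.2322576 m = 72.401511 m^3. 1 gallon = 0.0037854118 m^3, so 72.401511 m^3 = 72.401511 / 0.0037854118 = 19126.456 gallon ≈ 1.913e+04 gallon (4 s.f.).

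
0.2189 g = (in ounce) 1 g = 0.001 kg, so 0.2189 g = 0.2189 * 0.001 = 0.0002189 kg. 1 ounce = 0.028349523 kg, so 0.0002189 kg = 0.0002189 / 0.028349523 = 0.0077214703 ounce ≈ 0.007721 ounce (4 s.f.). Final answer: 0.007721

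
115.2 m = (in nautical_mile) 0.0622. Check: 1 nautical_mile = 1852 m, so 115.2 m = 115.2 / 1852 = 0.062203024 nautical_mile ≈ 0.0622 nautical_mile (4 s.f.).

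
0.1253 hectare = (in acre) 0.3096. Check: 1 hectare = 10000 m^2, so 0.1253 hectare = 0.1253 * 10000 = 1253 m^2. 1 acre = 4046.8564 m^2, so 1253 m^2 = 1253 / 4046.8564 = 0.30962304 acre ≈ 0.3096 acre (4 s.f.).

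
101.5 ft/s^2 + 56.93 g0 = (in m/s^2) 589.2. Check: 1 ft/s^2 = 0.3048 m/s^2, so 101.5 ft/s^2 = 101.5 * 0.3048 = 30.9372 m/s^2. 1 g0 = 9.80665 m/s^2, so 56.93 g0 = 56.93 * 9.80665 = 558.29258 m/s^2. Sum: 30.9372 + 558.29258 = 589.22978 m/s^2. Result: 589.22978 m/s^2 ≈ 589.2 m/s^2 (4 s.f.).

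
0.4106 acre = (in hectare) 0.1662. Check: 1 acre = 4046.8564 m^2, so 0.4106 acre = 0.4106 * 4046.8564 = 1661.6392 m^2. 1 hectare = 10000 m^2, so 1661.6392 m^2 = 1661.6392 / 10000 = 0.16616392 hectare ≈ 0.1662 hectare (4 s.f.).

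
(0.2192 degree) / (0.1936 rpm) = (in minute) 0.003145. Check: 1 degree = 0.017453293 rad, so 0.2192 degree = 0.2192 * 0.017453293 = 0.0038257617 rad. 1 rpm = 0.10471976 rad/s, so 0.1936 rpm = 0.1936 * 0.10471976 = 0.020273745 rad/s. Combine: 0.0038257617 rad / 0.020273745 rad/s = 0.18870523 s. 1 minute = 60 s, so 0.18870523 s = 0.18870523 / 60 = 0.0031450872 minute ≈ 0.003145 minute (4 s.f.).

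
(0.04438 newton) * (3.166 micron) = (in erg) 1.405. Check: 0.04438 newton = 0.04438 N. 1 micron = 1e-06 m, so 3.166 micron = 3.166 * 1e-06 = 3.166e-06 m. Combine: 0.04438 N * 3.166e-06 m = 1.4050708e-07 J. 1 erg = 1e-07 J, so 1.4050708e-07 J = 1.4050708e-07 / 1e-07 = 1.4050708 erg ≈ 1.405 erg (4 s.f.).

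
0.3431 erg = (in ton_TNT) 8.2e-18. Check: 1 erg = 1e-07 J, so 0.3431 erg = 0.3431 * 1e-07 = 3.431e-08 J. 1 ton_TNT = 4.184e+09 J, so 3.431e-08 J = 3.431e-08 / 4.184e+09 = 8.2002868e-18 ton_TNT ≈ 8.2e-18 ton_TNT (4 s.f.).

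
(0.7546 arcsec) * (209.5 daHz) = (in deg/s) 1 arcsec = 4.8481368e-06 rad, so 0.7546 arcsec = 0.7546 * 4.8481368e-06 = 3.658404e-06 rad. 1 daHz = 10 Hz, so 209.5 daHz = 209.5 * 10 = 2095 Hz. Combine: 3.658404e-06 rad * 2095 Hz = 0.0076643565 rad/s. 1 deg/s = 0.017453293 rad/s, so 0.0076643565 rad/s = 0.0076643565 / 0.017453293 = 0.43913528 deg/s ≈ 0.4391 deg/s (4 s.f.). Final answer: 0.4391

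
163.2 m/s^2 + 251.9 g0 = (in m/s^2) 163.2 m/s^2 is already in m/s^2. 1 g0 = 9.80665 m/s^2, so 251.9 g0 = 251.9 * 9.80665 = 2470.2951 m/s^2. Sum: 163.2 + 2470.2951 = 2633.4951 m/s^2. Result: 2633.4951 m/s^2 ≈ 2633 m/s^2 (4 s.f.). Final answer: 2633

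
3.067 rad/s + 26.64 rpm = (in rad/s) 5.857. Check: 3.067 rad/s is already in rad/s. 1 rpm = 0.10471976 rad/s, so 26.64 rpm = 26.64 * 0.10471976 = 2.7897343 rad/s. Sum: 3.067 + 2.7897343 = 5.8567343 rad/s. Result: 5.8567343 rad/s ≈ 5.857 rad/s (4 s.f.).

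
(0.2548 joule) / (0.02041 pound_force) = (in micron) 0.2548 joule = 0.2548 J. 1 pound_force = 4.4482216 N, so 0.02041 pound_force = 0.02041 * 4.4482216 = 0.090788203 N. Combine: 0.2548 J / 0.090788203 N = 2.806532 m. 1 micron = 1e-06 m, so 2.806532 m = 2.806532 / 1e-06 = 2806532 micron ≈ 2.807e+06 micron (4 s.f.). Final answer: 2.807e+06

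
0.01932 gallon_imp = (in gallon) 0.0232. Check: 1 gallon_imp = 0.00454609 m^3, so 0.01932 gallon_imp = 0.01932 * 0.00454609 = 8.7830459e-05 m^3. 1 gallon = 0.0037854118 m^3, so 8.7830459e-05 m^3 = 8.7830459e-05 / 0.0037854118 = 0.023202353 gallon ≈ 0.0232 gallon (4 s.f.).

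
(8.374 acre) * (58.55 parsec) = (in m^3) 1 acre = 4046.8564 m^2, so 8.374 acre = 8.374 * 4046.8564 = 33888.376 m^2. 1 parsec = 3.0856776e+16 m, so 58.55 parsec = 58.55 * 3.0856776e+16 = 1.8066642e+18 m. Combine: 33888.376 m^2 * 1.8066642e+18 m = 6.1224916e+22 m^3. Result: 6.1224916e+22 m^3 ≈ 6.122e+22 m^3 (4 s.f.). Final answer: 6.122e+22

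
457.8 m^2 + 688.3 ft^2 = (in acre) 0.1289. Check: 457.8 m^2 is already in m^2. 1 ft^2 = 0.09290304 m^2, so 688.3 ft^2 = 688.3 * 0.09290304 = 63.945162 m^2. Sum: 457.8 + 63.945162 = 521.74516 m^2. 1 acre = 4046.8564 m^2, so 521.74516 m^2 = 521.74516 / 4046.8564 = 0.12892604 acre ≈ 0.1289 acre (4 s.f.).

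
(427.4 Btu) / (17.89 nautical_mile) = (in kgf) 1.388. Check: 1 Btu = 1055.0559 J, so 427.4 Btu = 427.4 * 1055.0559 = 450930.87 J. 1 nautical_mile = 1852 m, so 17.89 nautical_mile = 17.89 * 1852 = 33132.28 m. Combine: 450930.87 J / 33132.28 m = 13.610016 N. 1 kgf = 9.80665 N, so 13.610016 N = 13.610016 / 9.80665 = 1.3878354 kgf ≈ 1.388 kgf (4 s.f.).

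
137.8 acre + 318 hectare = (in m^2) 1 acre = 4046.8564 m^2, so 137.8 acre = 137.8 * 4046.8564 = 557656.82 m^2. 1 hectare = 10000 m^2, so 318 hectare = 318 * 10000 = 3180000 m^2. Sum: 557656.82 + 3180000 = 3737656.8 m^2. Result: 3737656.8 m^2 ≈ 3.738e+06 m^2 (4 s.f.). Final answer: 3.738e+06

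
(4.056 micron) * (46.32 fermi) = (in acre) 4.642e-23. Check: 1 micron = 1e-06 m, so 4.056 micron = 4.056 * 1e-06 = 4.056e-06 m. 1 fermi = 1e-15 m, so 46.32 fermi = 46.32 * 1e-15 = 4.632e-14 m. Combine: 4.056e-06 m * 4.632e-14 m = 1.8787392e-19 m^2. 1 acre = 4046.8564 m^2, so 1.8787392e-19 m^2 = 1.8787392e-19 / 4046.8564 = 4.6424657e-23 acre ≈ 4.642e-23 acre (4 s.f.).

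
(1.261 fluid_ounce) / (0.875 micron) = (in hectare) 0.004262. Check: 1 fluid_ounce = 2.957353e-05 m^3, so 1.261 fluid_ounce = 1.261 * 2.957353e-05 = 3.7292221e-05 m^3. 1 micron = 1e-06 m, so 0.875 micron = 0.875 * 1e-06 = 8.75e-07 m. Combine: 3.7292221e-05 m^3 / 8.75e-07 m = 42.619681 m^2. 1 hectare = 10000 m^2, so 42.619681 m^2 = 42.619681 / 10000 = 0.0042619681 hectare ≈ 0.004262 hectare (4 s.f.).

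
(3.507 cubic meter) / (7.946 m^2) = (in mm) 3.507 cubic meter = 3.507 m^3. 7.946 m^2 is already in m^2. Combine: 3.507 m^3 / 7.946 m^2 = 0.44135414 m. 1 mm = 0.001 m, so 0.44135414 m = 0.44135414 / 0.001 = 441.35414 mm ≈ 441.4 mm (4 s.f.). Final answer: 441.4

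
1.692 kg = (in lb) 3.73. Check: 1 lb = 0.45359237 kg, so 1.692 kg = 1.692 / 0.45359237 = 3.7302215 lb ≈ 3.73 lb (4 s.f.).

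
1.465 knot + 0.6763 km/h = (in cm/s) 94.15. Check: 1 knot = 0.51444444 m/s, so 1.465 knot = 1.465 * 0.51444444 = 0.75366111 m/s. 1 km/h = 0.27777778 m/s, so 0.6763 km/h = 0.6763 * 0.27777778 = 0.18786111 m/s. Sum: 0.75366111 + 0.18786111 = 0.94152222 m/s. 1 cm/s = 0.01 m/s, so 0.94152222 m/s = 0.94152222 / 0.01 = 94.152222 cm/s ≈ 94.15 cm/s (4 s.f.).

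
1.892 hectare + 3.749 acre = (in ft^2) 1 hectare = 10000 m^2, so 1.892 hectare = 1.892 * 10000 = 18920 m^2. 1 acre = 4046.8564 m^2, so 3.749 acre = 3.749 * 4046.8564 = 15171.665 m^2. Sum: 18920 + 15171.665 = 34091.665 m^2. 1 ft^2 = 0.09290304 m^2, so 34091.665 m^2 = 34091.665 / 0.09290304 = 366959.63 ft^2 ≈ 3.67e+05 ft^2 (4 s.f.). Final answer: 3.67e+05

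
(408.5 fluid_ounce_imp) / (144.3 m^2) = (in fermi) 1 fluid_ounce_imp = 2.8413063e-05 m^3, so 408.5 fluid_ounce_imp = 408.5 * 2.8413063e-05 = 0.011606736 m^3. 144.3 m^2 is already in m^2. Combine: 0.011606736 m^3 / 144.3 m^2 = 8.0434761e-05 m. 1 fermi = 1e-15 m, so 8.0434761e-05 m = 8.0434761e-05 / 1e-15 = 8.0434761e+10 fermi ≈ 8.043e+10 fermi (4 s.f.). Final answer: 8.043e+10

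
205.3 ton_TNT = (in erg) 1 ton_TNT = 4.184e+09 J, so 205.3 ton_TNT = 205.3 * 4.184e+09 = 8.589752e+11 J. 1 erg = 1e-07 J, so 8.589752e+11 J = 8.589752e+11 / 1e-07 = 8.589752e+18 erg ≈ 8.59e+18 erg (4 s.f.). Final answer: 8.59e+18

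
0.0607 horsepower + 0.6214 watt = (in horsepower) 0.06153. Check: 1 horsepower = 745.69987 W, so 0.0607 horsepower = 0.0607 * 745.69987 = 45.263982 W. 0.6214 watt = 0.6214 W. Sum: 45.263982 + 0.6214 = 45.885382 W. 1 horsepower = 745.69987 W, so 45.885382 W = 45.885382 / 745.69987 = 0.061533311 horsepower ≈ 0.06153 horsepower (4 s.f.).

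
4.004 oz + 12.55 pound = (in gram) 1 oz = 0.028349523 kg, so 4.004 oz = 4.004 * 0.028349523 = 0.11351149 kg. 1 pound = 0.45359237 kg, so 12.55 pound = 12.55 * 0.45359237 = 5.6925842 kg. Sum: 0.11351149 + 5.6925842 = 5.8060957 kg. 1 gram = 0.001 kg, so 5.8060957 kg = 5.8060957 / 0.001 = 5806.0957 gram ≈ 5806 gram (4 s.f.). Final answer: 5806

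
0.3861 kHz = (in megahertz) 0.0003861. Check: 1 kHz = 1000 Hz, so 0.3861 kHz = 0.3861 * 1000 = 386.1 Hz. 1 megahertz = 1000000 Hz, so 386.1 Hz = 386.1 / 1000000 = 0.0003861 megahertz.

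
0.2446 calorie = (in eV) 1 calorie = 4.184 J, so 0.2446 calorie = 0.2446 * 4.184 = 1.0234064 J. 1 eV = 1.6021766e-19 J, so 1.0234064 J = 1.0234064 / 1.6021766e-19 = 6.3876003e+18 eV ≈ 6.388e+18 eV (4 s.f.). Final answer: 6.388e+18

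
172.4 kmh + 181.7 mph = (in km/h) 464.8. Check: 1 kmh = 0.27777778 m/s, so 172.4 kmh = 172.4 * 0.27777778 = 47.888889 m/s. 1 mph = 0.44704 m/s, so 181.7 mph = 181.7 * 0.44704 = 81.227168 m/s. Sum: 47.888889 + 81.227168 = 129.11606 m/s. 1 km/h = 0.27777778 m/s, so 129.11606 m/s = 129.11606 / 0.27777778 = 464.8178 km/h ≈ 464.8 km/h (4 s.f.).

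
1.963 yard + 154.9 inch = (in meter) 1 yard = 0.9144 m, so 1.963 yard = 1.963 * 0.9144 = 1.7949672 m. 1 inch = 0.0254 m, so 154.9 inch = 154.9 * 0.0254 = 3.93446 m. Sum: 1.7949672 + 3.93446 = 5.7294272 m. 5.7294272 m = 5.7294272 meter ≈ 5.729 meter (4 s.f.). Final answer: 5.729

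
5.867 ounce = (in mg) 1.663e+05. Check: 1 ounce = 0.028349523 kg, so 5.867 ounce = 5.867 * 0.028349523 = 0.16632665 kg. 1 mg = 1e-06 kg, so 0.16632665 kg = 0.16632665 / 1e-06 = 166326.65 mg ≈ 1.663e+05 mg (4 s.f.).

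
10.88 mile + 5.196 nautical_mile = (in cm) 2.713e+06. Check: 1 mile = 1609.344 m, so 10.88 mile = 10.88 * 1609.344 = 17509.663 m. 1 nautical_mile = 1852 m, so 5.196 nautical_mile = 5.196 * 1852 = 9622.992 m. Sum: 17509.663 + 9622.992 = 27132.655 m. 1 cm = 0.01 m, so 27132.655 m = 27132.655 / 0.01 = 2713265.5 cm ≈ 2.713e+06 cm (4 s.f.).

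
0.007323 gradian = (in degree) 0.006591. Check: 1 gradian = 0.015707963 rad, so 0.007323 gradian = 0.007323 * 0.015707963 = 0.00011502942 rad. 1 degree = 0.017453293 rad, so 0.00011502942 rad = 0.00011502942 / 0.017453293 = 0.0065907 degree ≈ 0.006591 degree (4 s.f.).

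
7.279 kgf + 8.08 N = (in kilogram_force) 1 kgf = 9.80665 N, so 7.279 kgf = 7.279 * 9.80665 = 71.382605 N. 8.08 N is already in N. Sum: 71.382605 + 8.08 = 79.462605 N. 1 kilogram_force = 9.80665 N, so 79.462605 N = 79.462605 / 9.80665 = 8.1029307 kilogram_force ≈ 8.103 kilogram_force (4 s.f.). Final answer: 8.103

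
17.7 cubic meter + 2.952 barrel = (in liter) 17.7 cubic meter = 17.7 m^3. 1 barrel = 0.15898729 m^3, so 2.952 barrel = 2.952 * 0.15898729 = 0.46933049 m^3. Sum: 17.7 + 0.46933049 = 18.16933 m^3. 1 liter = 0.001 m^3, so 18.16933 m^3 = 18.16933 / 0.001 = 18169.33 liter ≈ 1.817e+04 liter (4 s.f.). Final answer: 1.817e+04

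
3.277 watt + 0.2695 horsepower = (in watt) 3.277 watt = 3.277 W. 1 horsepower = 745.69987 W, so 0.2695 horsepower = 0.2695 * 745.69987 = 200.96612 W. Sum: 3.277 + 200.96612 = 204.24312 W. 204.24312 W = 204.24312 watt ≈ 204.2 watt (4 s.f.). Final answer: 204.2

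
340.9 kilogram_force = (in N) 3343. Check: 1 kilogram_force = 9.80665 N, so 340.9 kilogram_force = 340.9 * 9.80665 = 3343.087 N. Result: 3343.087 N ≈ 3343 N (4 s.f.).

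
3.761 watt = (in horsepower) 3.761 watt = 3.761 W. 1 horsepower = 745.69987 W, so 3.761 W = 3.761 / 745.69987 = 0.0050435841 horsepower ≈ 0.005044 horsepower (4 s.f.). Final answer: 0.005044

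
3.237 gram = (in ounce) 1 gram = 0.001 kg, so 3.237 gram = 3.237 * 0.001 = 0.003237 kg. 1 ounce = 0.028349523 kg, so 0.003237 kg = 0.003237 / 0.028349523 = 0.11418181 ounce ≈ 0.1142 ounce (4 s.f.). Final answer: 0.1142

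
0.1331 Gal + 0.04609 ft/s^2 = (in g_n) 0.001568. Check: 1 Gal = 0.01 m/s^2, so 0.1331 Gal = 0.1331 * 0.01 = 0.001331 m/s^2. 1 ft/s^2 = 0.3048 m/s^2, so 0.04609 ft/s^2 = 0.04609 * 0.3048 = 0.014048232 m/s^2. Sum: 0.001331 + 0.014048232 = 0.015379232 m/s^2. 1 g_n = 9.80665 m/s^2, so 0.015379232 m/s^2 = 0.015379232 / 9.80665 = 0.0015682452 g_n ≈ 0.001568 g_n (4 s.f.).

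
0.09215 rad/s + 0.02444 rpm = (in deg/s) 5.426. Check: 0.09215 rad/s is already in rad/s. 1 rpm = 0.10471976 rad/s, so 0.02444 rpm = 0.02444 * 0.10471976 = 0.0025593508 rad/s. Sum: 0.09215 + 0.0025593508 = 0.094709351 rad/s. 1 deg/s = 0.017453293 rad/s, so 0.094709351 rad/s = 0.094709351 / 0.017453293 = 5.4264461 deg/s ≈ 5.426 deg/s (4 s.f.).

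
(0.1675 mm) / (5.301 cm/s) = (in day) 3.657e-08. Check: 1 mm = 0.001 m, so 0.1675 mm = 0.1675 * 0.001 = 0.0001675 m. 1 cm/s = 0.01 m/s, so 5.301 cm/s = 5.301 * 0.01 = 0.05301 m/s. Combine: 0.0001675 m / 0.05301 m/s = 0.0031597812 s. 1 day = 86400 s, so 0.0031597812 s = 0.0031597812 / 86400 = 3.6571541e-08 day ≈ 3.657e-08 day (4 s.f.).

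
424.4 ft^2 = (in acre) 0.009743. Check: 1 ft^2 = 0.09290304 m^2, so 424.4 ft^2 = 424.4 * 0.09290304 = 39.42805 m^2. 1 acre = 4046.8564 m^2, so 39.42805 m^2 = 39.42805 / 4046.8564 = 0.0097428834 acre ≈ 0.009743 acre (4 s.f.).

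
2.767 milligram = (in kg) 1 milligram = 1e-06 kg, so 2.767 milligram = 2.767 * 1e-06 = 2.767e-06 kg. Result: 2.767e-06 kg. Final answer: 2.767e-06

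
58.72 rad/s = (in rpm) 1 rpm = 0.10471976 rad/s, so 58.72 rad/s = 58.72 / 0.10471976 = 560.7347 rpm ≈ 560.7 rpm (4 s.f.). Final answer: 560.7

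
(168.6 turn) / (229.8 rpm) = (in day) 0.0005095. Check: 1 turn = 6.2831853 rad, so 168.6 turn = 168.6 * 6.2831853 = 1059.345 rad. 1 rpm = 0.10471976 rad/s, so 229.8 rpm = 229.8 * 0.10471976 = 24.0646 rad/s. Combine: 1059.345 rad / 24.0646 rad/s = 44.020888 s. 1 day = 86400 s, so 44.020888 s = 44.020888 / 86400 = 0.00050950102 day ≈ 0.0005095 day (4 s.f.).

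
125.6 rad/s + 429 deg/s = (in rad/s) 133.1. Check: 125.6 rad/s is already in rad/s. 1 deg/s = 0.017453293 rad/s, so 429 deg/s = 429 * 0.017453293 = 7.4874625 rad/s. Sum: 125.6 + 7.4874625 = 133.08746 rad/s. Result: 133.08746 rad/s ≈ 133.1 rad/s (4 s.f.).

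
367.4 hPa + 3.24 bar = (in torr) 2706. Check: 1 hPa = 100 Pa, so 367.4 hPa = 367.4 * 100 = 36740 Pa. 1 bar = 100000 Pa, so 3.24 bar = 3.24 * 100000 = 324000 Pa. Sum: 36740 + 324000 = 360740 Pa. 1 torr = 133.32237 Pa, so 360740 Pa = 360740 / 133.32237 = 2705.7725 torr ≈ 2706 torr (4 s.f.).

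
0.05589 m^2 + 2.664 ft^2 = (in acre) 7.497e-05. Check: 0.05589 m^2 is already in m^2. 1 ft^2 = 0.09290304 m^2, so 2.664 ft^2 = 2.664 * 0.09290304 = 0.2474937 m^2. Sum: 0.05589 + 0.2474937 = 0.3033837 m^2. 1 acre = 4046.8564 m^2, so 0.3033837 m^2 = 0.3033837 / 4046.8564 = 7.4967745e-05 acre ≈ 7.497e-05 acre (4 s.f.).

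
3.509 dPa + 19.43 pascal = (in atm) 1 dPa = 0.1 Pa, so 3.509 dPa = 3.509 * 0.1 = 0.3509 Pa. 19.43 pascal = 19.43 Pa. Sum: 0.3509 + 19.43 = 19.7809 Pa. 1 atm = 101325 Pa, so 19.7809 Pa = 19.7809 / 101325 = 0.0001952223 atm ≈ 0.0001952 atm (4 s.f.). Final answer: 0.0001952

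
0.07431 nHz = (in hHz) 1 nHz = 1e-09 Hz, so 0.07431 nHz = 0.07431 * 1e-09 = 7.431e-11 Hz. 1 hHz = 100 Hz, so 7.431e-11 Hz = 7.431e-11 / 100 = 7.431e-13 hHz. Final answer: 7.431e-13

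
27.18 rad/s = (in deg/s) 1557. Check: 1 deg/s = 0.017453293 rad/s, so 27.18 rad/s = 27.18 / 0.017453293 = 1557.2993 deg/s ≈ 1557 deg/s (4 s.f.).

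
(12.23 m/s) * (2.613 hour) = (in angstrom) 1.15e+15. Check: 12.23 m/s is already in m/s. 1 hour = 3600 s, so 2.613 hour = 2.613 * 3600 = 9406.8 s. Combine: 12.23 m/s * 9406.8 s = 115045.16 m. 1 angstrom = 1e-10 m, so 115045.16 m = 115045.16 / 1e-10 = 1.1504516e+15 angstrom ≈ 1.15e+15 angstrom (4 s.f.).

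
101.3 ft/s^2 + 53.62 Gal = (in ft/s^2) 1 ft/s^2 = 0.3048 m/s^2, so 101.3 ft/s^2 = 101.3 * 0.3048 = 30.87624 m/s^2. 1 Gal = 0.01 m/s^2, so 53.62 Gal = 53.62 * 0.01 = 0.5362 m/s^2. Sum: 30.87624 + 0.5362 = 31.41244 m/s^2. 1 ft/s^2 = 0.3048 m/s^2, so 31.41244 m/s^2 = 31.41244 / 0.3048 = 103.05919 ft/s^2 ≈ 103.1 ft/s^2 (4 s.f.). Final answer: 103.1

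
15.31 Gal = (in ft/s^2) 0.5023. Check: 1 Gal = 0.01 m/s^2, so 15.31 Gal = 15.31 * 0.01 = 0.1531 m/s^2. 1 ft/s^2 = 0.3048 m/s^2, so 0.1531 m/s^2 = 0.1531 / 0.3048 = 0.50229659 ft/s^2 ≈ 0.5023 ft/s^2 (4 s.f.).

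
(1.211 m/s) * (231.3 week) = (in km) 1.694e+05. Check: 1.211 m/s is already in m/s. 1 week = 604800 s, so 231.3 week = 231.3 * 604800 = 1.3989024e+08 s. Combine: 1.211 m/s * 1.3989024e+08 s = 1.6940708e+08 m. 1 km = 1000 m, so 1.6940708e+08 m = 1.6940708e+08 / 1000 = 169407.08 km ≈ 1.694e+05 km (4 s.f.).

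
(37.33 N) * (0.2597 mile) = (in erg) 1.56e+11. Check: 37.33 N is already in N. 1 mile = 1609.344 m, so 0.2597 mile = 0.2597 * 1609.344 = 417.94664 m. Combine: 37.33 N * 417.94664 m = 15601.948 J. 1 erg = 1e-07 J, so 15601.948 J = 15601.948 / 1e-07 = 1.5601948e+11 erg ≈ 1.56e+11 erg (4 s.f.).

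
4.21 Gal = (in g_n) 1 Gal = 0.01 m/s^2, so 4.21 Gal = 4.21 * 0.01 = 0.0421 m/s^2. 1 g_n = 9.80665 m/s^2, so 0.0421 m/s^2 = 0.0421 / 9.80665 = 0.0042930053 g_n ≈ 0.004293 g_n (4 s.f.). Final answer: 0.004293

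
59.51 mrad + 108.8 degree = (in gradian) 124.7. Check: 1 mrad = 0.001 rad, so 59.51 mrad = 59.51 * 0.001 = 0.05951 rad. 1 degree = 0.017453293 rad, so 108.8 degree = 108.8 * 0.017453293 = 1.8989182 rad. Sum: 0.05951 + 1.8989182 = 1.9584282 rad. 1 gradian = 0.015707963 rad, so 1.9584282 rad = 1.9584282 / 0.015707963 = 124.67741 gradian ≈ 124.7 gradian (4 s.f.).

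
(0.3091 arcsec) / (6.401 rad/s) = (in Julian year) 7.419e-15. Check: 1 arcsec = 4.8481368e-06 rad, so 0.3091 arcsec = 0.3091 * 4.8481368e-06 = 1.4985591e-06 rad. 6.401 rad/s is already in rad/s. Combine: 1.4985591e-06 rad / 6.401 rad/s = 2.3411328e-07 s. 1 Julian year = 31557600 s, so 2.3411328e-07 s = 2.3411328e-07 / 31557600 = 7.4186021e-15 Julian year ≈ 7.419e-15 Julian year (4 s.f.).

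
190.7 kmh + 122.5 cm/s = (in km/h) 195.1. Check: 1 kmh = 0.27777778 m/s, so 190.7 kmh = 190.7 * 0.27777778 = 52.972222 m/s. 1 cm/s = 0.01 m/s, so 122.5 cm/s = 122.5 * 0.01 = 1.225 m/s. Sum: 52.972222 + 1.225 = 54.197222 m/s. 1 km/h = 0.27777778 m/s, so 54.197222 m/s = 54.197222 / 0.27777778 = 195.11 km/h ≈ 195.1 km/h (4 s.f.).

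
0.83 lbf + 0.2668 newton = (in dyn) 1 lbf = 4.4482216 N, so 0.83 lbf = 0.83 * 4.4482216 = 3.6920239 N. 0.2668 newton = 0.2668 N. Sum: 3.6920239 + 0.2668 = 3.9588239 N. 1 dyn = 1e-05 N, so 3.9588239 N = 3.9588239 / 1e-05 = 395882.39 dyn ≈ 3.959e+05 dyn (4 s.f.). Final answer: 3.959e+05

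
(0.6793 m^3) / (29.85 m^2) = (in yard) 0.02489. Check: 0.6793 m^3 is already in m^3. 29.85 m^2 is already in m^2. Combine: 0.6793 m^3 / 29.85 m^2 = 0.022757119 m. 1 yard = 0.9144 m, so 0.022757119 m = 0.022757119 / 0.9144 = 0.024887488 yard ≈ 0.02489 yard (4 s.f.).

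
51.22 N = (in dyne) 5.122e+06. Check: 1 dyne = 1e-05 N, so 51.22 N = 51.22 / 1e-05 = 5122000 dyne ≈ 5.122e+06 dyne (4 s.f.).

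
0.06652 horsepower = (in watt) 49.6. Check: 1 horsepower = 745.69987 W, so 0.06652 horsepower = 0.06652 * 745.69987 = 49.603955 W. 49.603955 W = 49.603955 watt ≈ 49.6 watt (4 s.f.).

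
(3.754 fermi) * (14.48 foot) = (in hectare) 1 fermi = 1e-15 m, so 3.754 fermi = 3.754 * 1e-15 = 3.754e-15 m. 1 foot = 0.3048 m, so 14.48 foot = 14.48 * 0.3048 = 4.413504 m. Combine: 3.754e-15 m * 4.413504 m = 1.6568294e-14 m^2. 1 hectare = 10000 m^2, so 1.6568294e-14 m^2 = 1.6568294e-14 / 10000 = 1.6568294e-18 hectare ≈ 1.657e-18 hectare (4 s.f.). Final answer: 1.657e-18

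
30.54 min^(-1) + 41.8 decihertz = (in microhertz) 4.689e+06. Check: 1 min^(-1) = 0.016666667 Hz, so 30.54 min^(-1) = 30.54 * 0.016666667 = 0.509 Hz. 1 decihertz = 0.1 Hz, so 41.8 decihertz = 41.8 * 0.1 = 4.18 Hz. Sum: 0.509 + 4.18 = 4.689 Hz. 1 microhertz = 1e-06 Hz, so 4.689 Hz = 4.689 / 1e-06 = 4689000 microhertz ≈ 4.689e+06 microhertz (4 s.f.).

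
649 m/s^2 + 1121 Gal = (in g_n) 67.32. Check: 649 m/s^2 is already in m/s^2. 1 Gal = 0.01 m/s^2, so 1121 Gal = 1121 * 0.01 = 11.21 m/s^2. Sum: 649 + 11.21 = 660.21 m/s^2. 1 g_n = 9.80665 m/s^2, so 660.21 m/s^2 = 660.21 / 9.80665 = 67.322684 g_n ≈ 67.32 g_n (4 s.f.).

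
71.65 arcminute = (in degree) 1 arcminute = 0.00029088821 rad, so 71.65 arcminute = 71.65 * 0.00029088821 = 0.02084214 rad. 1 degree = 0.017453293 rad, so 0.02084214 rad = 0.02084214 / 0.017453293 = 1.1941667 degree ≈ 1.194 degree (4 s.f.). Final answer: 1.194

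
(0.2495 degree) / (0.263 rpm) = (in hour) 4.392e-05. Check: 1 degree = 0.017453293 rad, so 0.2495 degree = 0.2495 * 0.017453293 = 0.0043545965 rad. 1 rpm = 0.10471976 rad/s, so 0.263 rpm = 0.263 * 0.10471976 = 0.027541296 rad/s. Combine: 0.0043545965 rad / 0.027541296 rad/s = 0.15811153 s. 1 hour = 3600 s, so 0.15811153 s = 0.15811153 / 3600 = 4.391987e-05 hour ≈ 4.392e-05 hour (4 s.f.).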